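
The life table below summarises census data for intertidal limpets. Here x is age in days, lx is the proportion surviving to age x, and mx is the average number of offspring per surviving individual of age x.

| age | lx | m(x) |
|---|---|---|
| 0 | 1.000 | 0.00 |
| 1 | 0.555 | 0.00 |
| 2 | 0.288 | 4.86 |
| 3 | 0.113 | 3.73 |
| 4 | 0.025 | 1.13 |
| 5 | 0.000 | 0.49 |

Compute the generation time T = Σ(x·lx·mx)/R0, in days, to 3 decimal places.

lx·mx: 0, 0, 1.39968, 0.42149, 0.02825, 0 → R0 = 1.84942
x·lx·mx: 0, 0, 2.79936, 1.26447, 0.113, 0 → Σ = 4.17683
T = 4.17683 / 1.84942 = 2.258454… → 2.258

2.258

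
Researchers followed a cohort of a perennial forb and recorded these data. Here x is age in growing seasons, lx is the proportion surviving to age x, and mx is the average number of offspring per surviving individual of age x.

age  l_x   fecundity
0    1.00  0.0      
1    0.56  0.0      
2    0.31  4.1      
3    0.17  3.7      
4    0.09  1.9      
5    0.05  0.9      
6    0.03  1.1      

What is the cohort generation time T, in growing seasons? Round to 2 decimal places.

2.58

lx·mx: 0, 0, 1.271, 0.629, 0.171, 0.045, 0.033 → R0 = 2.149
x·lx·mx: 0, 0, 2.542, 1.887, 0.684, 0.225, 0.198 → Σ = 5.536
T = 5.536 / 2.149 = 2.576082… → 2.58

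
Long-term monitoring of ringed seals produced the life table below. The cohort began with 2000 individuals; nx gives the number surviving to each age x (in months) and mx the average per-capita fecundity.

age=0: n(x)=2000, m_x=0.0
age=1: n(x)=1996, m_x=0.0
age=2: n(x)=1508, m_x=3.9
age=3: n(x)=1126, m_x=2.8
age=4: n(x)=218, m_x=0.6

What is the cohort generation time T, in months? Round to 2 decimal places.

2.37

lx = nx/n0 = nx/2000: 1, 0.998, 0.754, 0.563, 0.109
lx·mx: 0, 0, 2.9406, 1.5764, 0.0654 → R0 = 4.5824
x·lx·mx: 0, 0, 5.8812, 4.7292, 0.2616 → Σ = 10.872
T = 10.872 / 4.5824 = 2.372556… → 2.37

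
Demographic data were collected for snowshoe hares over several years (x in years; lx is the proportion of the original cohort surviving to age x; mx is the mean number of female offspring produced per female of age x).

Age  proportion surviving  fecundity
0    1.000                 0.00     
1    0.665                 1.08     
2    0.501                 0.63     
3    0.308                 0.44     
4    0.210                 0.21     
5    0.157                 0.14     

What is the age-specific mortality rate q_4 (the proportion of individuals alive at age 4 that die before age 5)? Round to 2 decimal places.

0.25

q_4 = (l_4 − l_5) / l_4 = (0.21 − 0.157) / 0.21
     = 0.053 / 0.21 = 0.252381… → 0.25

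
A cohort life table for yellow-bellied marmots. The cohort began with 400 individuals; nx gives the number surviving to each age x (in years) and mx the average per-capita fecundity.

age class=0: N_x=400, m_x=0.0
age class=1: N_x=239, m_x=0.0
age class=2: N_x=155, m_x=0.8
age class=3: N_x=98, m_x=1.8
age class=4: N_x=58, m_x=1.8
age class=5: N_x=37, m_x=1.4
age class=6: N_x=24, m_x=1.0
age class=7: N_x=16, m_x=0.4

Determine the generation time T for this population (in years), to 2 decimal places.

3.37

lx = nx/n0 = nx/400: 1, 0.5975, 0.3875, 0.245, 0.145, 0.0925, 0.06, 0.04
lx·mx: 0, 0, 0.31, 0.441, 0.261, 0.1295, 0.06, 0.016 → R0 = 1.2175
x·lx·mx: 0, 0, 0.62, 1.323, 1.044, 0.6475, 0.36, 0.112 → Σ = 4.1065
T = 4.1065 / 1.2175 = 3.372895… → 3.37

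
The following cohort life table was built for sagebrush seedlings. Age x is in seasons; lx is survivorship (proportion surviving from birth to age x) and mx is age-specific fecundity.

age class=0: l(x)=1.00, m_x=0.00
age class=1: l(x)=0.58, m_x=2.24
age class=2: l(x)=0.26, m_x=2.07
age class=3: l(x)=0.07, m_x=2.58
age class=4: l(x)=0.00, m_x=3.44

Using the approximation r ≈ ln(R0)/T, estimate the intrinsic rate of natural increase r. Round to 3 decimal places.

0.486

R0 = Σ lx·mx = 0 + 1.2992 + 0.5382 + 0.1806 + 0 = 2.018
Σ x·lx·mx = 2.9174; T = 2.9174/2.018 = 1.44569…
r ≈ ln(R0)/T = ln(2.018)/1.44569… = 0.48566… → 0.486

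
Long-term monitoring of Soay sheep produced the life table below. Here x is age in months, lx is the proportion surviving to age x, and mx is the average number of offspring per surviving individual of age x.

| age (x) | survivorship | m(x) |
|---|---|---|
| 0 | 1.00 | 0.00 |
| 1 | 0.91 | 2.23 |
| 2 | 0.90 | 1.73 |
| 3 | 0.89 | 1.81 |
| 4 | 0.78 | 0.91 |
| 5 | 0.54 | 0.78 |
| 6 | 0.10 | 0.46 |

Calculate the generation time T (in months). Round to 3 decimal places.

2.384

lx·mx: 0, 2.0293, 1.557, 1.6109, 0.7098, 0.4212, 0.046 → R0 = 6.3742
x·lx·mx: 0, 2.0293, 3.114, 4.8327, 2.8392, 2.106, 0.276 → Σ = 15.1972
T = 15.1972 / 6.3742 = 2.384174… → 2.384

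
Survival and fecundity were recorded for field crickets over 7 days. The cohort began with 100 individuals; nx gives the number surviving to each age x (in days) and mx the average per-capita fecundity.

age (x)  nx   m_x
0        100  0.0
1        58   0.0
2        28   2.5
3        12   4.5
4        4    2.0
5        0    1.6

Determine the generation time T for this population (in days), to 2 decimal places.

lx = nx/n0 = nx/100: 1, 0.58, 0.28, 0.12, 0.04, 0
lx·mx: 0, 0, 0.7, 0.54, 0.08, 0 → R0 = 1.32
x·lx·mx: 0, 0, 1.4, 1.62, 0.32, 0 → Σ = 3.34
T = 3.34 / 1.32 = 2.530303… → 2.53

2.53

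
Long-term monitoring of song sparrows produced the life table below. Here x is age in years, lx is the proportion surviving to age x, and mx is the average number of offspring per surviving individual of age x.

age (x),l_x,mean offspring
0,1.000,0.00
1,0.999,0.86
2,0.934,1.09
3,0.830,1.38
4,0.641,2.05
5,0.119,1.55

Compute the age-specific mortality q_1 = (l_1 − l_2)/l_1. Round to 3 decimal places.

0.065

q_1 = (l_1 − l_2) / l_1 = (0.999 − 0.934) / 0.999
     = 0.065 / 0.999 = 0.065065… → 0.065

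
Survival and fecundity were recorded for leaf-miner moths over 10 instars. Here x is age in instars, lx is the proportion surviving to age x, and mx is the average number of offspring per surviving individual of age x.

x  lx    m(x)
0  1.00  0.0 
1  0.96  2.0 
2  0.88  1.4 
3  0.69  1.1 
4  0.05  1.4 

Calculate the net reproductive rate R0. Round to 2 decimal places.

3.98

lx·mx by age: 0, 1.92, 1.232, 0.759, 0.07
R0 = Σ lx·mx = 3.981 → 3.98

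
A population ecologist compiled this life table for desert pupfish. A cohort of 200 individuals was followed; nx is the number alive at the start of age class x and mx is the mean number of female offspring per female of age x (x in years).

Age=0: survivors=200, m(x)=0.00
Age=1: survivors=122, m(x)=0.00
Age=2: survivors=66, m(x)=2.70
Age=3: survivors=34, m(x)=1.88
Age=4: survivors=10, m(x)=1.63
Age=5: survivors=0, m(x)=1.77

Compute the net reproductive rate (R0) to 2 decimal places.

1.29

lx = nx/n0 = nx/200: 1, 0.61, 0.33, 0.17, 0.05, 0
lx·mx by age: 0, 0, 0.891, 0.3196, 0.0815, 0
R0 = Σ lx·mx = 1.2921 → 1.29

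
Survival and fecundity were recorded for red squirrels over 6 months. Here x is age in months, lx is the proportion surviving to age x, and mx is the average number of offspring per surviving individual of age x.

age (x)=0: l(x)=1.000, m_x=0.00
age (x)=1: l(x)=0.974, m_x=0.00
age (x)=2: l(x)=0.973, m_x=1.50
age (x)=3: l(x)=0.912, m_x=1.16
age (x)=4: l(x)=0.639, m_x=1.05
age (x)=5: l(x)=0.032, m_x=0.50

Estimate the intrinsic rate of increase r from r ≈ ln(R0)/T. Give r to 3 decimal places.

R0 = Σ lx·mx = 0 + 0 + 1.4595 + 1.05792 + 0.67095 + 0.016 = 3.20437
Σ x·lx·mx = 8.85656; T = 8.85656/3.20437 = 2.7639…
r ≈ ln(R0)/T = ln(3.20437)/2.7639… = 0.42133… → 0.421

0.421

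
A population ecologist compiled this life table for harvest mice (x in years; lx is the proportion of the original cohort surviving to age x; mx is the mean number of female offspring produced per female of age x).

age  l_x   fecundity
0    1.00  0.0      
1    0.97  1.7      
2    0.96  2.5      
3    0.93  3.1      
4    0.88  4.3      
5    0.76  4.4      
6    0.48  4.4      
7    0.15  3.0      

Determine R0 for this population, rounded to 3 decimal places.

16.622

lx·mx by age: 0, 1.649, 2.4, 2.883, 3.784, 3.344, 2.112, 0.45
R0 = Σ lx·mx = 16.622 → 16.622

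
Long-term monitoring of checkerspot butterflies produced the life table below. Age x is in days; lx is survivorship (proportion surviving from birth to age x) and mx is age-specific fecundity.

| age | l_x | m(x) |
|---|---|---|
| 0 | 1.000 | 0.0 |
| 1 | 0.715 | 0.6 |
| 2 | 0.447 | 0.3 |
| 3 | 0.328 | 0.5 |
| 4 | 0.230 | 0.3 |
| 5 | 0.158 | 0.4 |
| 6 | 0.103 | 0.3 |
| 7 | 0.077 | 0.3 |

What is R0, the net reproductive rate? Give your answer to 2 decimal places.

lx·mx by age: 0, 0.429, 0.1341, 0.164, 0.069, 0.0632, 0.0309, 0.0231
R0 = Σ lx·mx = 0.9133 → 0.91

0.91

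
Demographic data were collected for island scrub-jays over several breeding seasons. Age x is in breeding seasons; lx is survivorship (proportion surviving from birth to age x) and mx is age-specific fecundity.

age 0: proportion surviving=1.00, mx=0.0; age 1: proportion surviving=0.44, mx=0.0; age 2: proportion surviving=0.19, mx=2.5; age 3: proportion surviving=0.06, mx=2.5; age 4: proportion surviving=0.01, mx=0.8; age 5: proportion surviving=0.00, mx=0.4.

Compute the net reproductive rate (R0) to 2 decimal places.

0.63

lx·mx by age: 0, 0, 0.475, 0.15, 0.008, 0
R0 = Σ lx·mx = 0.633 → 0.63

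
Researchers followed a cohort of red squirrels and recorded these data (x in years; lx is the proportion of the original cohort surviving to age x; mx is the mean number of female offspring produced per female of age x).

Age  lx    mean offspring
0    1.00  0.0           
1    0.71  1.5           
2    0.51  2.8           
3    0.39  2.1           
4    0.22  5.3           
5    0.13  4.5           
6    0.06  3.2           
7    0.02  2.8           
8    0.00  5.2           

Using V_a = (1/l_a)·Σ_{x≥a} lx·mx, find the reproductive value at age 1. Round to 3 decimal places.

7.480

lx·mx for x ≥ 1: 1.065, 1.428, 0.819, 1.166, 0.585, 0.192, 0.056, 0 → sum = 5.311
V_1 = 5.311 / l_1 = 5.311 / 0.71 = 7.480282… → 7.480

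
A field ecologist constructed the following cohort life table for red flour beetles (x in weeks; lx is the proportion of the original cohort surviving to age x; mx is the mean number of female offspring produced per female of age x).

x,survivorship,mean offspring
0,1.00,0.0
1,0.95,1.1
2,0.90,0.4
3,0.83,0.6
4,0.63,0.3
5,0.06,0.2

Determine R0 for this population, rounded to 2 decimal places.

lx·mx by age: 0, 1.045, 0.36, 0.498, 0.189, 0.012
R0 = Σ lx·mx = 2.104 → 2.10

2.10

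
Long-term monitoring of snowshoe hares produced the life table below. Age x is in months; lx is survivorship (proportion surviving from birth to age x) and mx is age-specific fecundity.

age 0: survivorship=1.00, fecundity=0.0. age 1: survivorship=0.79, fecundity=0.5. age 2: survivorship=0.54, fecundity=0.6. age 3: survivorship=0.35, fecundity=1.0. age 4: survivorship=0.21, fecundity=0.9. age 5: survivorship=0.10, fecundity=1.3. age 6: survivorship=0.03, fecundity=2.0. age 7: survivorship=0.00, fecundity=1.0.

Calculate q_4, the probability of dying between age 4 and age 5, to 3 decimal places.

q_4 = (l_4 − l_5) / l_4 = (0.21 − 0.1) / 0.21
     = 0.11 / 0.21 = 0.52381… → 0.524

0.524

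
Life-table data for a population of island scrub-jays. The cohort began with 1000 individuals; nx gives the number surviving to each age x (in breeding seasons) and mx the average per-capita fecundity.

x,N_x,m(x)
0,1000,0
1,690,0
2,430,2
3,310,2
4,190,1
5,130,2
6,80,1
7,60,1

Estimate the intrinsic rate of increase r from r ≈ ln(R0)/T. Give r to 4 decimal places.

0.2303

lx = nx/n0 = nx/1000: 1, 0.69, 0.43, 0.31, 0.19, 0.13, 0.08, 0.06
R0 = Σ lx·mx = 0 + 0 + 0.86 + 0.62 + 0.19 + 0.26 + 0.08 + 0.06 = 2.07
Σ x·lx·mx = 6.54; T = 6.54/2.07 = 3.15942…
r ≈ ln(R0)/T = ln(2.07)/3.15942… = 0.230279… → 0.2303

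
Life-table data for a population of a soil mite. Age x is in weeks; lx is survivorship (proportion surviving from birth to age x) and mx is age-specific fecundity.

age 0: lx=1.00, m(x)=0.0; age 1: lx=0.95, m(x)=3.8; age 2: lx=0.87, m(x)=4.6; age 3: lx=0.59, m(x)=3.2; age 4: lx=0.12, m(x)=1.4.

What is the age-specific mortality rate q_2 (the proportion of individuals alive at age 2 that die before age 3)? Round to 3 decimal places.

0.322

q_2 = (l_2 − l_3) / l_2 = (0.87 − 0.59) / 0.87
     = 0.28 / 0.87 = 0.321839… → 0.322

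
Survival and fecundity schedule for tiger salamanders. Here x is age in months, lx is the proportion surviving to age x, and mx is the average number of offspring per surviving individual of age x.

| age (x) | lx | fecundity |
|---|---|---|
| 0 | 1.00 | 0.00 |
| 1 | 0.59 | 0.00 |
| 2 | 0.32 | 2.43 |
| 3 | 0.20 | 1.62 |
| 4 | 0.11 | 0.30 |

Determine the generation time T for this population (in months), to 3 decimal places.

2.344

lx·mx: 0, 0, 0.7776, 0.324, 0.033 → R0 = 1.1346
x·lx·mx: 0, 0, 1.5552, 0.972, 0.132 → Σ = 2.6592
T = 2.6592 / 1.1346 = 2.343733… → 2.344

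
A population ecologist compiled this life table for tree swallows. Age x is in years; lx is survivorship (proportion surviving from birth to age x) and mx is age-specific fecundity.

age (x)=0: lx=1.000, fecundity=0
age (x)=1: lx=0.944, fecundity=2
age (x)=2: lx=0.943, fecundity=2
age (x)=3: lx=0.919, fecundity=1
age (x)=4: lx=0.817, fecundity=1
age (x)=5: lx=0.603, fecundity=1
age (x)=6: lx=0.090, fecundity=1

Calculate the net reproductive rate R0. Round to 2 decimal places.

lx·mx by age: 0, 1.888, 1.886, 0.919, 0.817, 0.603, 0.09
R0 = Σ lx·mx = 6.203 → 6.20

6.20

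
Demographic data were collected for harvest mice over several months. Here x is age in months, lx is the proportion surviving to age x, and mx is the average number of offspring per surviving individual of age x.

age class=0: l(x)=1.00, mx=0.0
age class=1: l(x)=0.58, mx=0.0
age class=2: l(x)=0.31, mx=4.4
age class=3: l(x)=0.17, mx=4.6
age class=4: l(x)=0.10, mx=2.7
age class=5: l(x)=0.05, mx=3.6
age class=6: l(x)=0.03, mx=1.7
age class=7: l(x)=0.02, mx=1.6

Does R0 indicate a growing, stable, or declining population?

growing

R0 = Σ lx·mx = 0 + 0 + 1.364 + 0.782 + 0.27 + 0.18 + 0.051 + 0.032 = 2.679
R0 > 1, so the population is growing.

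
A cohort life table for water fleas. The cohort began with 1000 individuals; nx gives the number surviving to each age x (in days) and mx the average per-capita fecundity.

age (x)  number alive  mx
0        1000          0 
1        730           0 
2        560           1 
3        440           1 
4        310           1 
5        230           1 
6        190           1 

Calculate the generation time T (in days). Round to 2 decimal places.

lx = nx/n0 = nx/1000: 1, 0.73, 0.56, 0.44, 0.31, 0.23, 0.19
lx·mx: 0, 0, 0.56, 0.44, 0.31, 0.23, 0.19 → R0 = 1.73
x·lx·mx: 0, 0, 1.12, 1.32, 1.24, 1.15, 1.14 → Σ = 5.97
T = 5.97 / 1.73 = 3.450867… → 3.45

3.45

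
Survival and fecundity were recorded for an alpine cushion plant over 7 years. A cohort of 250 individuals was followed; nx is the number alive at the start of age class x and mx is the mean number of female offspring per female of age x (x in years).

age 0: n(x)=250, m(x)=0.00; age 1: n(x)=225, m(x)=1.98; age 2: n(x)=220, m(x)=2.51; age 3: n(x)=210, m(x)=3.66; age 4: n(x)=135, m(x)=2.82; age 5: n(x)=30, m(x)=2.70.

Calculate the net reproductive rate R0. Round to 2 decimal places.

8.91

lx = nx/n0 = nx/250: 1, 0.9, 0.88, 0.84, 0.54, 0.12
lx·mx by age: 0, 1.782, 2.2088, 3.0744, 1.5228, 0.324
R0 = Σ lx·mx = 8.912 → 8.91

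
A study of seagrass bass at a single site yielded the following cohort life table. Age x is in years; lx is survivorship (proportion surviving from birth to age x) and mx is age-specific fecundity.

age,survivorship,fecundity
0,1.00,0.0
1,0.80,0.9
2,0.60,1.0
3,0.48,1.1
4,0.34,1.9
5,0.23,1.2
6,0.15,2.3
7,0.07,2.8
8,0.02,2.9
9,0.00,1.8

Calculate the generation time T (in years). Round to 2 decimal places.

lx·mx: 0, 0.72, 0.6, 0.528, 0.646, 0.276, 0.345, 0.196, 0.058, 0 → R0 = 3.369
x·lx·mx: 0, 0.72, 1.2, 1.584, 2.584, 1.38, 2.07, 1.372, 0.464, 0 → Σ = 11.374
T = 11.374 / 3.369 = 3.376076… → 3.38

3.38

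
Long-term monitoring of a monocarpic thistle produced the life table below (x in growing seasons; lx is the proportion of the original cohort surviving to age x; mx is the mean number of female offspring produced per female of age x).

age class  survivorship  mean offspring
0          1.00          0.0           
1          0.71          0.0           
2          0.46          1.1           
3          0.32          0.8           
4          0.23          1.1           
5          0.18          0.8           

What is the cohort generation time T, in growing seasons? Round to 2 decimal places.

lx·mx: 0, 0, 0.506, 0.256, 0.253, 0.144 → R0 = 1.159
x·lx·mx: 0, 0, 1.012, 0.768, 1.012, 0.72 → Σ = 3.512
T = 3.512 / 1.159 = 3.030198… → 3.03

3.03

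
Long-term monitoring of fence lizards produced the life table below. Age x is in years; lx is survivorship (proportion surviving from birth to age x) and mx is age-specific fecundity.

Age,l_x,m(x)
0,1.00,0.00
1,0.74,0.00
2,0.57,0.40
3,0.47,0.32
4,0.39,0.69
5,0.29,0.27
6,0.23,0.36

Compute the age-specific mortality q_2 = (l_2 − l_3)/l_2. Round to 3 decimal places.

0.175

q_2 = (l_2 − l_3) / l_2 = (0.57 − 0.47) / 0.57
     = 0.1 / 0.57 = 0.175439… → 0.175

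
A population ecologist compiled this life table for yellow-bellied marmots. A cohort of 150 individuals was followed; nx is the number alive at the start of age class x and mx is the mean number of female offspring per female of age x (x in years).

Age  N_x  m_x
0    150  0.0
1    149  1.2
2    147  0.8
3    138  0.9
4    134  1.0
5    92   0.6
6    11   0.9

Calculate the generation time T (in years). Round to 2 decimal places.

2.68

lx = nx/n0 = nx/150: 1, 0.99333…, 0.98, 0.92, 0.89333…, 0.61333…, 0.07333…
lx·mx: 0, 1.192…, 0.784, 0.828, 0.893333…, 0.368…, 0.066… → R0 = 4.131333…
x·lx·mx: 0, 1.192…, 1.568, 2.484, 3.573333…, 1.84…, 0.396… → Σ = 11.053333…
T = 11.053333… / 4.131333… = 2.675488… → 2.68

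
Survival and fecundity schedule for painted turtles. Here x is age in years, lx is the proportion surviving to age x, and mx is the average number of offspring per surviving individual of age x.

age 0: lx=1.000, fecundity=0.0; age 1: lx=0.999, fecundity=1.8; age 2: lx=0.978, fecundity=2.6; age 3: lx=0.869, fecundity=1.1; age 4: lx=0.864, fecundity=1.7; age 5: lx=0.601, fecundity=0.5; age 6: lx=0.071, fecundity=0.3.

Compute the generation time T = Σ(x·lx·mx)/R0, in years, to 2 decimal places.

2.43

lx·mx: 0, 1.7982, 2.5428, 0.9559, 1.4688, 0.3005, 0.0213 → R0 = 7.0875
x·lx·mx: 0, 1.7982, 5.0856, 2.8677, 5.8752, 1.5025, 0.1278 → Σ = 17.257
T = 17.257 / 7.0875 = 2.43485… → 2.43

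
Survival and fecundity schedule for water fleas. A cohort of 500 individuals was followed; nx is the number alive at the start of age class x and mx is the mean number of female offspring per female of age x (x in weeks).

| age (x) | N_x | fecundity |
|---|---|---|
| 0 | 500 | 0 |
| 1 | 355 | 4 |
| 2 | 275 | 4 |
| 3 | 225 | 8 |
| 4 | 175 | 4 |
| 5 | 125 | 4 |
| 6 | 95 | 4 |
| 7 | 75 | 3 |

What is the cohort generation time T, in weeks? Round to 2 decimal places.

lx = nx/n0 = nx/500: 1, 0.71, 0.55, 0.45, 0.35, 0.25, 0.19, 0.15
lx·mx: 0, 2.84, 2.2, 3.6, 1.4, 1, 0.76, 0.45 → R0 = 12.25
x·lx·mx: 0, 2.84, 4.4, 10.8, 5.6, 5, 4.56, 3.15 → Σ = 36.35
T = 36.35 / 12.25 = 2.967347… → 2.97

2.97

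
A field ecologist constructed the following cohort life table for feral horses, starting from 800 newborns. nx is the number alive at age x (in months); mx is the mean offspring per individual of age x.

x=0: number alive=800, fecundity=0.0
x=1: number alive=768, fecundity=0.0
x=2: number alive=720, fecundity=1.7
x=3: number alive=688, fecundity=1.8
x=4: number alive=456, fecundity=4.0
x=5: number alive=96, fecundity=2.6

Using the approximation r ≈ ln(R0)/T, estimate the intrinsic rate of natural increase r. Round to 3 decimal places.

lx = nx/n0 = nx/800: 1, 0.96, 0.9, 0.86, 0.57, 0.12
R0 = Σ lx·mx = 0 + 0 + 1.53 + 1.548 + 2.28 + 0.312 = 5.67
Σ x·lx·mx = 18.384; T = 18.384/5.67 = 3.24233…
r ≈ ln(R0)/T = ln(5.67)/3.24233… = 0.53517… → 0.535

0.535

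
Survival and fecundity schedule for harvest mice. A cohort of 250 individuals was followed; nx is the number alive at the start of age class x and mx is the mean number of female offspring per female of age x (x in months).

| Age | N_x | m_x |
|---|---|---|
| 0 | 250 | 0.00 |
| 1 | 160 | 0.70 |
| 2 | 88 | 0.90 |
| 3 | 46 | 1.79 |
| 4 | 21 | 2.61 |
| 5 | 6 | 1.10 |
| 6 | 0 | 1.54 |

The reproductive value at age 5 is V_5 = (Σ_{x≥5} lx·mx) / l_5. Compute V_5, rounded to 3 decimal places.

1.100

lx = nx/n0 = nx/250: 1, 0.64, 0.352, 0.184, 0.084, 0.024, 0
lx·mx for x ≥ 5: 0.0264, 0 → sum = 0.0264
V_5 = 0.0264 / l_5 = 0.0264 / 0.024 = 1.1 → 1.100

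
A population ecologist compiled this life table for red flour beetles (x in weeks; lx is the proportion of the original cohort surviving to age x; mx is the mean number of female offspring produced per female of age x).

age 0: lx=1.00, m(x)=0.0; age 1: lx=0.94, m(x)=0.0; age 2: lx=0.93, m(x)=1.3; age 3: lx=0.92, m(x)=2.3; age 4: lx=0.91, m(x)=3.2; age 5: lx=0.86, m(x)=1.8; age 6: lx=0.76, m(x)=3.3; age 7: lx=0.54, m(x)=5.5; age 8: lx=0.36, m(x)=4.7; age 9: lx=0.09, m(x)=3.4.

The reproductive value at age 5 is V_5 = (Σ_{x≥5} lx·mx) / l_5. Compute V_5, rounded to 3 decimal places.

10.493

lx·mx for x ≥ 5: 1.548, 2.508, 2.97, 1.692, 0.306 → sum = 9.024
V_5 = 9.024 / l_5 = 9.024 / 0.86 = 10.493023… → 10.493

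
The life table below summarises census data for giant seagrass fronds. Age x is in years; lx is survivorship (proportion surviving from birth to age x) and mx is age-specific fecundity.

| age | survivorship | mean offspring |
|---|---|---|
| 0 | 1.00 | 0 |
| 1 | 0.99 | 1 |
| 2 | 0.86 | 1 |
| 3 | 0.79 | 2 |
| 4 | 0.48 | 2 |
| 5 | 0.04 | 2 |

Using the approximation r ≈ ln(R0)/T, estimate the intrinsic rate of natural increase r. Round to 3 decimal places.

R0 = Σ lx·mx = 0 + 0.99 + 0.86 + 1.58 + 0.96 + 0.08 = 4.47
Σ x·lx·mx = 11.69; T = 11.69/4.47 = 2.61521…
r ≈ ln(R0)/T = ln(4.47)/2.61521… = 0.57257… → 0.573

0.573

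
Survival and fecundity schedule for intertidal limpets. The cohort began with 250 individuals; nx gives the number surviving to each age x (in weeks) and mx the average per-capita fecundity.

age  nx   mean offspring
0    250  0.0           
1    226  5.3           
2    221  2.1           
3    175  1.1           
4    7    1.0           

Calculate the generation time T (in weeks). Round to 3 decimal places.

1.467

lx = nx/n0 = nx/250: 1, 0.904, 0.884, 0.7, 0.028
lx·mx: 0, 4.7912, 1.8564, 0.77, 0.028 → R0 = 7.4456
x·lx·mx: 0, 4.7912, 3.7128, 2.31, 0.112 → Σ = 10.926
T = 10.926 / 7.4456 = 1.467444… → 1.467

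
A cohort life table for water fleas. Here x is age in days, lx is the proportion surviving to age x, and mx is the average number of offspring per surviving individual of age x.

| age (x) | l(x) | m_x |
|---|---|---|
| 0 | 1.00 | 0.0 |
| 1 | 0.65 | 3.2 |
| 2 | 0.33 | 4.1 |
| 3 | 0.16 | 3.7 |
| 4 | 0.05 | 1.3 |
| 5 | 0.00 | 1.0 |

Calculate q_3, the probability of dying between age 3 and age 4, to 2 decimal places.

q_3 = (l_3 − l_4) / l_3 = (0.16 − 0.05) / 0.16
     = 0.11 / 0.16 = 0.6875 → 0.69

0.69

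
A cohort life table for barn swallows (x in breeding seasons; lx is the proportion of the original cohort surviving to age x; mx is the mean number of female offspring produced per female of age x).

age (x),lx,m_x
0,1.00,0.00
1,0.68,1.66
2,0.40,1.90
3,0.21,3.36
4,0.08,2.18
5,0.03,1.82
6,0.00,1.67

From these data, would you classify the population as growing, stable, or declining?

growing

R0 = Σ lx·mx = 0 + 1.1288 + 0.76 + 0.7056 + 0.1744 + 0.0546 + 0 = 2.8234
R0 > 1, so the population is growing.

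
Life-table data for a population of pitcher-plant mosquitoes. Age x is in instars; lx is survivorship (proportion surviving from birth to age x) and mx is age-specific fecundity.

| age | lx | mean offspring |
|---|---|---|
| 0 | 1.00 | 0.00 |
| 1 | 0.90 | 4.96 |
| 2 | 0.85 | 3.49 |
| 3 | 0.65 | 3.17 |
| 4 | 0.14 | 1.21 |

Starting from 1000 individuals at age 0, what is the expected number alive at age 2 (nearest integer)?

Expected survivors = N0 · l_2 = 1000 × 0.85 = 850 → 850

850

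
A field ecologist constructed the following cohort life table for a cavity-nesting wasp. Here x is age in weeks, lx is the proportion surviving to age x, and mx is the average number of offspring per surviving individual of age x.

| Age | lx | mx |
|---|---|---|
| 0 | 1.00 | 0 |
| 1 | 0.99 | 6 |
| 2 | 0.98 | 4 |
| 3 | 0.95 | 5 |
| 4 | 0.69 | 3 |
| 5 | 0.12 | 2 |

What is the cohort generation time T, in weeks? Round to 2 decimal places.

lx·mx: 0, 5.94, 3.92, 4.75, 2.07, 0.24 → R0 = 16.92
x·lx·mx: 0, 5.94, 7.84, 14.25, 8.28, 1.2 → Σ = 37.51
T = 37.51 / 16.92 = 2.216903… → 2.22

2.22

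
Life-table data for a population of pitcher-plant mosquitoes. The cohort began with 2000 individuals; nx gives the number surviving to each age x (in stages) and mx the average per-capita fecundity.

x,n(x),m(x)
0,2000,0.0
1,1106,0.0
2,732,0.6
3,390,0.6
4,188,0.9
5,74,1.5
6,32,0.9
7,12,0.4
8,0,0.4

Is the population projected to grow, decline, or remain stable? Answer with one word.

declining

lx = nx/n0 = nx/2000: 1, 0.553, 0.366, 0.195, 0.094, 0.037, 0.016, 0.006, 0
R0 = Σ lx·mx = 0 + 0 + 0.2196 + 0.117 + 0.0846 + 0.0555 + 0.0144 + 0.0024 + 0 = 0.4935
R0 < 1, so the population is declining.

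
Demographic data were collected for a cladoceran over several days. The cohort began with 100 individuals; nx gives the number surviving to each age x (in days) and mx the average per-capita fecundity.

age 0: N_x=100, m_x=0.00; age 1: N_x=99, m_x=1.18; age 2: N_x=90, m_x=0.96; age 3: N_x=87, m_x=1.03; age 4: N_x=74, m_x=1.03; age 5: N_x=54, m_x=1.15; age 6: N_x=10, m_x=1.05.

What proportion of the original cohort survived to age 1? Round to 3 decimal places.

0.990

l_1 = n_1/n_0 = 99/100 = 0.99 → 0.990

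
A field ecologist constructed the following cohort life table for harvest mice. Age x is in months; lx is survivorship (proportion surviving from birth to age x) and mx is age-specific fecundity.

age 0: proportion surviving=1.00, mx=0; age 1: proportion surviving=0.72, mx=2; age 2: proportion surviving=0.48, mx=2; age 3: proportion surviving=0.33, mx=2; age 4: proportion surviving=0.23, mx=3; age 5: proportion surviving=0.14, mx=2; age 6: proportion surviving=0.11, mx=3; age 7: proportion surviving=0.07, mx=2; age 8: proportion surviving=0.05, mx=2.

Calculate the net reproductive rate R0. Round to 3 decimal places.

4.600

lx·mx by age: 0, 1.44, 0.96, 0.66, 0.69, 0.28, 0.33, 0.14, 0.1
R0 = Σ lx·mx = 4.6 → 4.600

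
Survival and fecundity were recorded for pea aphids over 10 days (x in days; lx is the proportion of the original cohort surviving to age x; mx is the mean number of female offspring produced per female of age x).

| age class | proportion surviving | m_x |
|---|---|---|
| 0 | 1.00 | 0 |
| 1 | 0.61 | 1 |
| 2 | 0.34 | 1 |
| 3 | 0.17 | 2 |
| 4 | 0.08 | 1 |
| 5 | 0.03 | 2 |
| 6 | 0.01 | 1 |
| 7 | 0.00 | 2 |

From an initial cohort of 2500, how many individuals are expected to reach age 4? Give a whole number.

200

Expected survivors = N0 · l_4 = 2500 × 0.08 = 200 → 200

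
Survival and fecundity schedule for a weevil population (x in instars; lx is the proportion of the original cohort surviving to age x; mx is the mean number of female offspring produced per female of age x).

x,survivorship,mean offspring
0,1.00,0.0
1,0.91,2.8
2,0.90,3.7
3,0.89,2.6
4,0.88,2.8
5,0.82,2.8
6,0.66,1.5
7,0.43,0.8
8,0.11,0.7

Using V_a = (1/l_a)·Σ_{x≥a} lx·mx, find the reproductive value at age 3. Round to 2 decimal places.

lx·mx for x ≥ 3: 2.314, 2.464, 2.296, 0.99, 0.344, 0.077 → sum = 8.485
V_3 = 8.485 / l_3 = 8.485 / 0.89 = 9.533708… → 9.53

9.53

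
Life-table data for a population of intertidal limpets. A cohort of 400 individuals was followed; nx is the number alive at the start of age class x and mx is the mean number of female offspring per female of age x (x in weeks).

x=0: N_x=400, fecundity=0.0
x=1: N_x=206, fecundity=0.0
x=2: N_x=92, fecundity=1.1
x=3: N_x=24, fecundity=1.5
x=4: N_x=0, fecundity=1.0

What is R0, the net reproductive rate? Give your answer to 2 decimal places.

0.34

lx = nx/n0 = nx/400: 1, 0.515, 0.23, 0.06, 0
lx·mx by age: 0, 0, 0.253, 0.09, 0
R0 = Σ lx·mx = 0.343 → 0.34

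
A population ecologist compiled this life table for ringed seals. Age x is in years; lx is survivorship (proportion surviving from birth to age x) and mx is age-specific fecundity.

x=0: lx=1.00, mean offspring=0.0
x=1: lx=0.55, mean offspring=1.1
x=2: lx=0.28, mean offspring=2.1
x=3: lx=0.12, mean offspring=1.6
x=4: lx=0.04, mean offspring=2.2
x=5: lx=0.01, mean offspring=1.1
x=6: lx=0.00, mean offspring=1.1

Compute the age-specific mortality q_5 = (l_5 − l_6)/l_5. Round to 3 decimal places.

1.000

q_5 = (l_5 − l_6) / l_5 = (0.01 − 0) / 0.01
     = 0.01 / 0.01 = 1 → 1.000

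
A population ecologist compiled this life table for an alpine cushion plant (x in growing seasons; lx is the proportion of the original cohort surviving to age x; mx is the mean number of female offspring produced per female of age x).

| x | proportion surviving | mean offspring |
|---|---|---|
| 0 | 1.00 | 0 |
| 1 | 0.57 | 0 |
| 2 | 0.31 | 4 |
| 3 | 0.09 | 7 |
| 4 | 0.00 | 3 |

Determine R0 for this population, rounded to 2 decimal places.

1.87

lx·mx by age: 0, 0, 1.24, 0.63, 0
R0 = Σ lx·mx = 1.87 → 1.87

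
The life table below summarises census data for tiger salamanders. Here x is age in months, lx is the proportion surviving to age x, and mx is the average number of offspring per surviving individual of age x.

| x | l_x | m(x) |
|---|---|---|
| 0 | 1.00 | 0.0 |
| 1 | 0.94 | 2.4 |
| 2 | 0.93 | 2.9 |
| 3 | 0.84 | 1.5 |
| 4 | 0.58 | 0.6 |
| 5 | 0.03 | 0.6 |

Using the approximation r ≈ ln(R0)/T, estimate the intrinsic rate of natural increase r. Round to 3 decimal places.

0.960

R0 = Σ lx·mx = 0 + 2.256 + 2.697 + 1.26 + 0.348 + 0.018 = 6.579
Σ x·lx·mx = 12.912; T = 12.912/6.579 = 1.96261…
r ≈ ln(R0)/T = ln(6.579)/1.96261… = 0.95989… → 0.960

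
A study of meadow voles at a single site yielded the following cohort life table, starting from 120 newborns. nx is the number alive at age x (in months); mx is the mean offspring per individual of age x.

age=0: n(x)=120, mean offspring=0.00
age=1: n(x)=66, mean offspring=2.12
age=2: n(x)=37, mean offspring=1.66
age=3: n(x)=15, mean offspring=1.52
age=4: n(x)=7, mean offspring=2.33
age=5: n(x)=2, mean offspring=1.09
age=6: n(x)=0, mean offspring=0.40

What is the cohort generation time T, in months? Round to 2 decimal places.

lx = nx/n0 = nx/120: 1, 0.55, 0.30833…, 0.125, 0.05833…, 0.01667…, 0
lx·mx: 0, 1.166, 0.511833…, 0.19, 0.135917…, 0.018167…, 0 → R0 = 2.021917…
x·lx·mx: 0, 1.166, 1.023667…, 0.57, 0.543667…, 0.090833…, 0 → Σ = 3.394167…
T = 3.394167… / 2.021917… = 1.678688… → 1.68

1.68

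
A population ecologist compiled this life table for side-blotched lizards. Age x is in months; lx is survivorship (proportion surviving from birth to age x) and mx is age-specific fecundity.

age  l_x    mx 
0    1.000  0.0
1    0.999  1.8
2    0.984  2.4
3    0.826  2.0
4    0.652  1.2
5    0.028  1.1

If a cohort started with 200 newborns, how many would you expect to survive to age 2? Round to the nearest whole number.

Expected survivors = N0 · l_2 = 200 × 0.984 = 196.8 → 197

197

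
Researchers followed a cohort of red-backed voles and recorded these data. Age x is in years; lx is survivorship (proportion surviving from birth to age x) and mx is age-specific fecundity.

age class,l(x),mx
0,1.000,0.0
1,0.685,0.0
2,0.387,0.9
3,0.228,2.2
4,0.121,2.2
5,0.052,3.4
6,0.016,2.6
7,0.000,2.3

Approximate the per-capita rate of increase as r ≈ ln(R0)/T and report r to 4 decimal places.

0.0875

R0 = Σ lx·mx = 0 + 0 + 0.3483 + 0.5016 + 0.2662 + 0.1768 + 0.0416 + 0 = 1.3345
Σ x·lx·mx = 4.3998; T = 4.3998/1.3345 = 3.29697…
r ≈ ln(R0)/T = ln(1.3345)/3.29697… = 0.087522… → 0.0875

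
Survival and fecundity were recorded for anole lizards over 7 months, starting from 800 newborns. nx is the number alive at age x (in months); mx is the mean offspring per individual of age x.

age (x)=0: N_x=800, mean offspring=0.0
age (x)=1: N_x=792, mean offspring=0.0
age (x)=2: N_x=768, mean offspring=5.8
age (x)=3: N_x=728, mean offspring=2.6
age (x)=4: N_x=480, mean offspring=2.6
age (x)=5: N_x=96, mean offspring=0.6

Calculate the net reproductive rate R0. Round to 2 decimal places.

9.57

lx = nx/n0 = nx/800: 1, 0.99, 0.96, 0.91, 0.6, 0.12
lx·mx by age: 0, 0, 5.568, 2.366, 1.56, 0.072
R0 = Σ lx·mx = 9.566 → 9.57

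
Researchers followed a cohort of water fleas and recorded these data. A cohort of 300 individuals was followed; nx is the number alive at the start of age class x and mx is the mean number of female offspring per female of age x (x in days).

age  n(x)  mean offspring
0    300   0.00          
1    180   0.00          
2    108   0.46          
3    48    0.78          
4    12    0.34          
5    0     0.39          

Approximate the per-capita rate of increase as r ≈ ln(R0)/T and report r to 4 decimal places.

lx = nx/n0 = nx/300: 1, 0.6, 0.36, 0.16, 0.04, 0
R0 = Σ lx·mx = 0 + 0 + 0.1656 + 0.1248 + 0.0136 + 0 = 0.304
Σ x·lx·mx = 0.76; T = 0.76/0.304 = 2.5
r ≈ ln(R0)/T = ln(0.304)/2.5 = -0.476291… → -0.4763

-0.4763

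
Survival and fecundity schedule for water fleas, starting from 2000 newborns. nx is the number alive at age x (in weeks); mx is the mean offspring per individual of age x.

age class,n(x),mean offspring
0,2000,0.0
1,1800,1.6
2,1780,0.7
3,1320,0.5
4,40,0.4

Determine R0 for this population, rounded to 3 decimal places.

lx = nx/n0 = nx/2000: 1, 0.9, 0.89, 0.66, 0.02
lx·mx by age: 0, 1.44, 0.623, 0.33, 0.008
R0 = Σ lx·mx = 2.401 → 2.401

2.401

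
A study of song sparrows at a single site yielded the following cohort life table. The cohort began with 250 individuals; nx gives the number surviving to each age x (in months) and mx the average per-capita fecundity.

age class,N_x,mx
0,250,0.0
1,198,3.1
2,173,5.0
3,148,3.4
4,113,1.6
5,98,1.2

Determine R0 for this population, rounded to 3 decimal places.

lx = nx/n0 = nx/250: 1, 0.792, 0.692, 0.592, 0.452, 0.392
lx·mx by age: 0, 2.4552, 3.46, 2.0128, 0.7232, 0.4704
R0 = Σ lx·mx = 9.1216 → 9.122

9.122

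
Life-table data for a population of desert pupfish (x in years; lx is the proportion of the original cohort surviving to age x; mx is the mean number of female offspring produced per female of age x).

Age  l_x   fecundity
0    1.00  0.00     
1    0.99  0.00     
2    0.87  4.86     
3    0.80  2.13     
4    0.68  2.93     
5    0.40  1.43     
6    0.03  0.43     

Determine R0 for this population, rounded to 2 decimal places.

lx·mx by age: 0, 0, 4.2282, 1.704, 1.9924, 0.572, 0.0129
R0 = Σ lx·mx = 8.5095 → 8.51

8.51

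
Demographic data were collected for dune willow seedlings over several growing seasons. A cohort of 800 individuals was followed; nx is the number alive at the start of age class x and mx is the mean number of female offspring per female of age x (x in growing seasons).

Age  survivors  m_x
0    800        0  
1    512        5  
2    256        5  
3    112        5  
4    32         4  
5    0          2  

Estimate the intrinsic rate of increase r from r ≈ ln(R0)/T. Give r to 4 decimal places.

1.0734

lx = nx/n0 = nx/800: 1, 0.64, 0.32, 0.14, 0.04, 0
R0 = Σ lx·mx = 0 + 3.2 + 1.6 + 0.7 + 0.16 + 0 = 5.66
Σ x·lx·mx = 9.14; T = 9.14/5.66 = 1.61484…
r ≈ ln(R0)/T = ln(5.66)/1.61484… = 1.073433… → 1.0734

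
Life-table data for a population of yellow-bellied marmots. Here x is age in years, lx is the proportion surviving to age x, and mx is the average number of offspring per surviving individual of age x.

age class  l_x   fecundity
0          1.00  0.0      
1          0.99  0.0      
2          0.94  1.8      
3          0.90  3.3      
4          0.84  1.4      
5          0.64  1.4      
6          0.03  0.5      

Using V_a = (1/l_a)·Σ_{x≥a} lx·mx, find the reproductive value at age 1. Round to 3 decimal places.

lx·mx for x ≥ 1: 0, 1.692, 2.97, 1.176, 0.896, 0.015 → sum = 6.749
V_1 = 6.749 / l_1 = 6.749 / 0.99 = 6.817172… → 6.817

6.817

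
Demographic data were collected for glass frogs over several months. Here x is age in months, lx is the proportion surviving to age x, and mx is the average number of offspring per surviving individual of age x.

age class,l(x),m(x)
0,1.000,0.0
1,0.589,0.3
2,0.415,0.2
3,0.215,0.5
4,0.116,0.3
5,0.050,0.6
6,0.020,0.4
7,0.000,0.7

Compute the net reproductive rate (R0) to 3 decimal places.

lx·mx by age: 0, 0.1767, 0.083, 0.1075, 0.0348, 0.03, 0.008, 0
R0 = Σ lx·mx = 0.44 → 0.440

0.440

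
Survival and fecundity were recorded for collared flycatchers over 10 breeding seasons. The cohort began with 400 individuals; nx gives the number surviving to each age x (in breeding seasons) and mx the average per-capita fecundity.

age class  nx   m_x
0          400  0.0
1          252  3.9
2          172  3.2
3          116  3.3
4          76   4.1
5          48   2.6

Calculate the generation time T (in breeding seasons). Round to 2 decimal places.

2.17

lx = nx/n0 = nx/400: 1, 0.63, 0.43, 0.29, 0.19, 0.12
lx·mx: 0, 2.457, 1.376, 0.957, 0.779, 0.312 → R0 = 5.881
x·lx·mx: 0, 2.457, 2.752, 2.871, 3.116, 1.56 → Σ = 12.756
T = 12.756 / 5.881 = 2.169019… → 2.17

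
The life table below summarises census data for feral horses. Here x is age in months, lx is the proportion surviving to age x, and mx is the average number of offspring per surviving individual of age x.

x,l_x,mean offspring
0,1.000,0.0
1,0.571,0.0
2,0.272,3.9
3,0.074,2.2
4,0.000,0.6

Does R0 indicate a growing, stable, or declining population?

R0 = Σ lx·mx = 0 + 0 + 1.0608 + 0.1628 + 0 = 1.2236
R0 > 1, so the population is growing.

growing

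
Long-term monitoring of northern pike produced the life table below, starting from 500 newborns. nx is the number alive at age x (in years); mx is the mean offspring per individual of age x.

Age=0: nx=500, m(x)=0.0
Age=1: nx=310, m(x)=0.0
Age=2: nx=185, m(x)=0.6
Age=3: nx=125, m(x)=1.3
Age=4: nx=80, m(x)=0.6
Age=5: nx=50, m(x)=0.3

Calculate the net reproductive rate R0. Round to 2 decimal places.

lx = nx/n0 = nx/500: 1, 0.62, 0.37, 0.25, 0.16, 0.1
lx·mx by age: 0, 0, 0.222, 0.325, 0.096, 0.03
R0 = Σ lx·mx = 0.673 → 0.67

0.67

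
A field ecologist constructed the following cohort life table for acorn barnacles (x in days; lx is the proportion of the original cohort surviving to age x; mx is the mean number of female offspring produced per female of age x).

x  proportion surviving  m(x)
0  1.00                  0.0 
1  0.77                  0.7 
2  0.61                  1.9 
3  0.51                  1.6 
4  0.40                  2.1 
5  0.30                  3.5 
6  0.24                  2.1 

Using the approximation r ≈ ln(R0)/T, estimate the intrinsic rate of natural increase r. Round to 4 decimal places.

0.4609

R0 = Σ lx·mx = 0 + 0.539 + 1.159 + 0.816 + 0.84 + 1.05 + 0.504 = 4.908
Σ x·lx·mx = 16.939; T = 16.939/4.908 = 3.4513…
r ≈ ln(R0)/T = ln(4.908)/3.4513… = 0.460947… → 0.4609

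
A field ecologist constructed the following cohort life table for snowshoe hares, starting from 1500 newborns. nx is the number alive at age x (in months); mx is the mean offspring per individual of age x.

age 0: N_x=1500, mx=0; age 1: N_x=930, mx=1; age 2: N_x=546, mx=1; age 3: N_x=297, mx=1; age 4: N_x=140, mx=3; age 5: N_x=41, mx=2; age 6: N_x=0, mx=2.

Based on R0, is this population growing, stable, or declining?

lx = nx/n0 = nx/1500: 1, 0.62, 0.364, 0.198, 0.09333…, 0.02733…, 0
R0 = Σ lx·mx = 0 + 0.62 + 0.364 + 0.198 + 0.28… + 0.054667… + 0 = 1.516667…
R0 > 1, so the population is growing.

growing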